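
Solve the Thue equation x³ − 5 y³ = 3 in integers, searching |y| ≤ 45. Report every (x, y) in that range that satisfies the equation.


The equation is x³ - 5y³ = 3. For fixed y, x³ = 5·y³ + 3, so a solution requires the RHS to be a perfect cube.
Strategy: iterate y from -45 to 45, compute RHS = 5·y³ + 3, and check whether it is a (positive or negative) perfect cube.
Check small values of y:
  y = 0: RHS = 3 is not a perfect cube.
  y = 1: RHS = 8 = (2)³ ⇒ x = 2 works.
  y = -1: RHS = -2 is not a perfect cube.
  y = 2: RHS = 43 is not a perfect cube.
  y = -2: RHS = -37 is not a perfect cube.
  y = 3: RHS = 138 is not a perfect cube.
  y = -3: RHS = -132 is not a perfect cube.
Continuing the search up to |y| = 45 finds no further solutions beyond those listed.
Collected solutions: (2, 1).

Solutions (with |y| ≤ 45): (2, 1).


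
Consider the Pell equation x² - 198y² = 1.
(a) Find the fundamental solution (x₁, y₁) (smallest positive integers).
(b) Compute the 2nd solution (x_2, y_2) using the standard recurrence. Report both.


Step 1: Find the fundamental solution (x₁, y₁) of x² - 198y² = 1.
  Expand √198 as a continued fraction. a₀ = ⌊√198⌋ = 14; iterate m_{k+1} = d_k·a_k − m_k, d_{k+1} = (198 − m_{k+1}²)/d_k, a_{k+1} = ⌊(a₀ + m_{k+1})/d_{k+1}⌋ (starting m₀ = 0, d₀ = 1), with convergents p_k = a_k·p_{k-1} + p_{k-2}, q_k = a_k·q_{k-1} + q_{k-2} (p₋₁ = 1, q₋₁ = 0):
  k = 0: a₀ = 14; p₀/q₀ = 14/1; p₀² − 198·q₀² = 196 − 198 = -2.
  k = 1: m = 14, d = 2, a = ⌊(14 + 14)/2⌋ = 14; p/q = (14·14 + 1)/(14·1 + 0) = 197/14; p² − 198·q² = 38809 − 38808 = 1.
  The first convergent with p² − 198·q² = 1 gives the fundamental solution (x₁, y₁) = (197, 14).
Step 2: Apply the recurrence (x_{n+1}, y_{n+1}) = (x₁x_n + 198y₁y_n, x₁y_n + y₁x_n) repeatedly.
  From (x_1, y_1) = (197, 14): x_2 = 197·197 + 198·14·14 = 77617; y_2 = 197·14 + 14·197 = 5516.
Step 3: Verify x_2² - 198·y_2² = 6024398689 - 6024398688 = 1 (should be 1). ✓

(x_1, y_1) = (197, 14); (x_2, y_2) = (77617, 5516).


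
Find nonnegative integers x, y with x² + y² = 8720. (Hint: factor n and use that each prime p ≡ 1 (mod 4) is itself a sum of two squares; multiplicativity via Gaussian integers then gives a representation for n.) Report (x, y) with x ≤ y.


Step 1: Factor n = 8720 = 2^4 · 5 · 109.
Step 2: Check the mod-4 condition on each prime factor: 2 = 2 (special); 5 ≡ 1 (mod 4), exponent 1; 109 ≡ 1 (mod 4), exponent 1.
All primes ≡ 3 (mod 4) appear to even exponent (or don't appear), so by the two-squares theorem n IS expressible as a sum of two squares.
Step 3: Build a representation. Group n = k² · m with k = 4 and m = 5 · 109 = 545 (a product of primes ≡ 1 (mod 4)); a representation of m scales to one of n via (k·x)² + (k·y)² = k²(x² + y²). Each prime p ≡ 1 (mod 4) is itself a sum of two squares; find a² by testing p − a² for a perfect square:
  5: 5 − 1² = 4 = 2² ⇒ 5 = 1² + 2².
  109: 109 − 1² = 108, 109 − 2² = 105, 109 − 3² = 100 = 10² ⇒ 109 = 3² + 10².
  Combine using the Brahmagupta–Fibonacci identity (a² + b²)(c² + d²) = (ac − bd)² + (ad + bc)² = (ac + bd)² + (ad − bc)²:
  5 · 109 = 545: from (1² + 2²)(3² + 10²), take (1·3 − 2·10, 1·10 + 2·3) = (3 − 20, 10 + 6) = (-17, 16); dropping signs (only squares matter) gives (17, 16); check 17² + 16² = 289 + 256 = 545 ✓.
  Scale by k = 4: (4·17, 4·16) = (68, 64).
Step 4: Order so x ≤ y and verify: 64² + 68² = 4096 + 4624 = 8720 = n. ✓

n = 8720 = 64² + 68² (one valid representation with x ≤ y).


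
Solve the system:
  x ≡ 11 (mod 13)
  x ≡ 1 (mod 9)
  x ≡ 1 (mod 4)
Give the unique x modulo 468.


Moduli 13, 9, 4 are pairwise coprime; by CRT there is a unique solution modulo M = 13 · 9 · 4 = 468.
Solve pairwise, accumulating the modulus:
  Start with x ≡ 11 (mod 13).
  Combine with x ≡ 1 (mod 9): since gcd(13, 9) = 1, we get a unique residue mod 117.
    Write x = 11 + 13·t and substitute into x ≡ 1 (mod 9): 13·t ≡ 1 − 11 = -10 (mod 9).
    Reduce coefficients mod 9: 4·t ≡ 8 (mod 9).
    The inverse of 4 mod 9 is 7 (since 4·7 = 28 = 3·9 + 1), so t ≡ 7·8 = 56 ≡ 2 (mod 9).
    Then x = 11 + 13·2 = 37, valid modulo lcm(13, 9) = 117: x ≡ 37 (mod 117).
  Combine with x ≡ 1 (mod 4): since gcd(117, 4) = 1, we get a unique residue mod 468.
    Write x = 37 + 117·t and substitute into x ≡ 1 (mod 4): 117·t ≡ 1 − 37 = -36 (mod 4).
    Reduce coefficients mod 4: 1·t ≡ 0 (mod 4).
    So t ≡ 0 (mod 4).
    Then x = 37 + 117·0 = 37, valid modulo lcm(117, 4) = 468: x ≡ 37 (mod 468).
Verify: 37 mod 13 = 11 ✓, 37 mod 9 = 1 ✓, 37 mod 4 = 1 ✓.

x ≡ 37 (mod 468).


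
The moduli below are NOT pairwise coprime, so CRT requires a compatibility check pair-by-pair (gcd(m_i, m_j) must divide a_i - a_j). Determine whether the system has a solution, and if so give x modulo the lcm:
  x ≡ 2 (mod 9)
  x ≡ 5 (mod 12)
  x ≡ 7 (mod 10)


Moduli 9, 12, 10 are not pairwise coprime, so CRT works modulo lcm(m_i) when all pairwise compatibility conditions hold.
Pairwise compatibility: gcd(m_i, m_j) must divide a_i - a_j for every pair.
Merge one congruence at a time:
  Start: x ≡ 2 (mod 9).
  Combine with x ≡ 5 (mod 12): gcd(9, 12) = 3; 5 - 2 = 3, which IS divisible by 3, so compatible.
    Write x = 2 + 9·t and substitute into x ≡ 5 (mod 12): 9·t ≡ 5 − 2 = 3 (mod 12).
    Divide the congruence (and modulus) by g = 3: 3·t ≡ 1 (mod 4).
    The inverse of 3 mod 4 is 3 (since 3·3 = 9 = 2·4 + 1), so t ≡ 3·1 = 3 ≡ 3 (mod 4).
    Then x = 2 + 9·3 = 29, valid modulo lcm(9, 12) = 36: x ≡ 29 (mod 36).
  Combine with x ≡ 7 (mod 10): gcd(36, 10) = 2; 7 - 29 = -22, which IS divisible by 2, so compatible.
    Write x = 29 + 36·t and substitute into x ≡ 7 (mod 10): 36·t ≡ 7 − 29 = -22 (mod 10).
    Divide the congruence (and modulus) by g = 2: 18·t ≡ -11 (mod 5).
    Reduce coefficients mod 5: 3·t ≡ 4 (mod 5).
    The inverse of 3 mod 5 is 2 (since 3·2 = 6 = 1·5 + 1), so t ≡ 2·4 = 8 ≡ 3 (mod 5).
    Then x = 29 + 36·3 = 137, valid modulo lcm(36, 10) = 180: x ≡ 137 (mod 180).
Verify: 137 mod 9 = 2, 137 mod 12 = 5, 137 mod 10 = 7.

x ≡ 137 (mod 180).


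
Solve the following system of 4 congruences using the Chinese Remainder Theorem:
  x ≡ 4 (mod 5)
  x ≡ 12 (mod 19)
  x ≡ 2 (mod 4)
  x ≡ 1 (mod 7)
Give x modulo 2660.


Product of moduli M = 5 · 19 · 4 · 7 = 2660.
Merge one congruence at a time:
  Start: x ≡ 4 (mod 5).
  Combine with x ≡ 12 (mod 19); new modulus lcm = 95.
    Write x = 4 + 5·t and substitute into x ≡ 12 (mod 19): 5·t ≡ 12 − 4 = 8 (mod 19).
    The inverse of 5 mod 19 is 4 (since 5·4 = 20 = 1·19 + 1), so t ≡ 4·8 = 32 ≡ 13 (mod 19).
    Then x = 4 + 5·13 = 69, valid modulo lcm(5, 19) = 95: x ≡ 69 (mod 95).
  Combine with x ≡ 2 (mod 4); new modulus lcm = 380.
    Write x = 69 + 95·t and substitute into x ≡ 2 (mod 4): 95·t ≡ 2 − 69 = -67 (mod 4).
    Reduce coefficients mod 4: 3·t ≡ 1 (mod 4).
    The inverse of 3 mod 4 is 3 (since 3·3 = 9 = 2·4 + 1), so t ≡ 3·1 = 3 ≡ 3 (mod 4).
    Then x = 69 + 95·3 = 354, valid modulo lcm(95, 4) = 380: x ≡ 354 (mod 380).
  Combine with x ≡ 1 (mod 7); new modulus lcm = 2660.
    Write x = 354 + 380·t and substitute into x ≡ 1 (mod 7): 380·t ≡ 1 − 354 = -353 (mod 7).
    Reduce coefficients mod 7: 2·t ≡ 4 (mod 7).
    The inverse of 2 mod 7 is 4 (since 2·4 = 8 = 1·7 + 1), so t ≡ 4·4 = 16 ≡ 2 (mod 7).
    Then x = 354 + 380·2 = 1114, valid modulo lcm(380, 7) = 2660: x ≡ 1114 (mod 2660).
Verify against each original: 1114 mod 5 = 4, 1114 mod 19 = 12, 1114 mod 4 = 2, 1114 mod 7 = 1.

x ≡ 1114 (mod 2660).


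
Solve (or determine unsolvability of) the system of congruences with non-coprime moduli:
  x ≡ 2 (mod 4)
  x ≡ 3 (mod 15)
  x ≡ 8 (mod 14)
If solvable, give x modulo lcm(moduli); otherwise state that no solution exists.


Moduli 4, 15, 14 are not pairwise coprime, so CRT works modulo lcm(m_i) when all pairwise compatibility conditions hold.
Pairwise compatibility: gcd(m_i, m_j) must divide a_i - a_j for every pair.
Merge one congruence at a time:
  Start: x ≡ 2 (mod 4).
  Combine with x ≡ 3 (mod 15): gcd(4, 15) = 1; 3 - 2 = 1, which IS divisible by 1, so compatible.
    Write x = 2 + 4·t and substitute into x ≡ 3 (mod 15): 4·t ≡ 3 − 2 = 1 (mod 15).
    The inverse of 4 mod 15 is 4 (since 4·4 = 16 = 1·15 + 1), so t ≡ 4·1 = 4 ≡ 4 (mod 15).
    Then x = 2 + 4·4 = 18, valid modulo lcm(4, 15) = 60: x ≡ 18 (mod 60).
  Combine with x ≡ 8 (mod 14): gcd(60, 14) = 2; 8 - 18 = -10, which IS divisible by 2, so compatible.
    Write x = 18 + 60·t and substitute into x ≡ 8 (mod 14): 60·t ≡ 8 − 18 = -10 (mod 14).
    Divide the congruence (and modulus) by g = 2: 30·t ≡ -5 (mod 7).
    Reduce coefficients mod 7: 2·t ≡ 2 (mod 7).
    The inverse of 2 mod 7 is 4 (since 2·4 = 8 = 1·7 + 1), so t ≡ 4·2 = 8 ≡ 1 (mod 7).
    Then x = 18 + 60·1 = 78, valid modulo lcm(60, 14) = 420: x ≡ 78 (mod 420).
Verify: 78 mod 4 = 2, 78 mod 15 = 3, 78 mod 14 = 8.

x ≡ 78 (mod 420).


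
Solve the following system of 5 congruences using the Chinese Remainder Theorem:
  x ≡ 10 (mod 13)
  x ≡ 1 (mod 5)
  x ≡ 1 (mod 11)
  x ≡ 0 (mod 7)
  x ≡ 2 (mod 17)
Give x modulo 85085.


Product of moduli M = 13 · 5 · 11 · 7 · 17 = 85085.
Merge one congruence at a time:
  Start: x ≡ 10 (mod 13).
  Combine with x ≡ 1 (mod 5); new modulus lcm = 65.
    Write x = 10 + 13·t and substitute into x ≡ 1 (mod 5): 13·t ≡ 1 − 10 = -9 (mod 5).
    Reduce coefficients mod 5: 3·t ≡ 1 (mod 5).
    The inverse of 3 mod 5 is 2 (since 3·2 = 6 = 1·5 + 1), so t ≡ 2·1 = 2 ≡ 2 (mod 5).
    Then x = 10 + 13·2 = 36, valid modulo lcm(13, 5) = 65: x ≡ 36 (mod 65).
  Combine with x ≡ 1 (mod 11); new modulus lcm = 715.
    Write x = 36 + 65·t and substitute into x ≡ 1 (mod 11): 65·t ≡ 1 − 36 = -35 (mod 11).
    Reduce coefficients mod 11: 10·t ≡ 9 (mod 11).
    The inverse of 10 mod 11 is 10 (since 10·10 = 100 = 9·11 + 1), so t ≡ 10·9 = 90 ≡ 2 (mod 11).
    Then x = 36 + 65·2 = 166, valid modulo lcm(65, 11) = 715: x ≡ 166 (mod 715).
  Combine with x ≡ 0 (mod 7); new modulus lcm = 5005.
    Write x = 166 + 715·t and substitute into x ≡ 0 (mod 7): 715·t ≡ 0 − 166 = -166 (mod 7).
    Reduce coefficients mod 7: 1·t ≡ 2 (mod 7).
    So t ≡ 2 (mod 7).
    Then x = 166 + 715·2 = 1596, valid modulo lcm(715, 7) = 5005: x ≡ 1596 (mod 5005).
  Combine with x ≡ 2 (mod 17); new modulus lcm = 85085.
    Write x = 1596 + 5005·t and substitute into x ≡ 2 (mod 17): 5005·t ≡ 2 − 1596 = -1594 (mod 17).
    Reduce coefficients mod 17: 7·t ≡ 4 (mod 17).
    The inverse of 7 mod 17 is 5 (since 7·5 = 35 = 2·17 + 1), so t ≡ 5·4 = 20 ≡ 3 (mod 17).
    Then x = 1596 + 5005·3 = 16611, valid modulo lcm(5005, 17) = 85085: x ≡ 16611 (mod 85085).
Verify against each original: 16611 mod 13 = 10, 16611 mod 5 = 1, 16611 mod 11 = 1, 16611 mod 7 = 0, 16611 mod 17 = 2.

x ≡ 16611 (mod 85085).


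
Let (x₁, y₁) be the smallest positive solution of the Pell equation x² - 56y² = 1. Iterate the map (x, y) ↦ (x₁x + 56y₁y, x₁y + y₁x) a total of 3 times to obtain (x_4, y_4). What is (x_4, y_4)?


Step 1: Find the fundamental solution (x₁, y₁) of x² - 56y² = 1.
  Expand √56 as a continued fraction. a₀ = ⌊√56⌋ = 7; iterate m_{k+1} = d_k·a_k − m_k, d_{k+1} = (56 − m_{k+1}²)/d_k, a_{k+1} = ⌊(a₀ + m_{k+1})/d_{k+1}⌋ (starting m₀ = 0, d₀ = 1), with convergents p_k = a_k·p_{k-1} + p_{k-2}, q_k = a_k·q_{k-1} + q_{k-2} (p₋₁ = 1, q₋₁ = 0):
  k = 0: a₀ = 7; p₀/q₀ = 7/1; p₀² − 56·q₀² = 49 − 56 = -7.
  k = 1: m = 7, d = 7, a = ⌊(7 + 7)/7⌋ = 2; p/q = (2·7 + 1)/(2·1 + 0) = 15/2; p² − 56·q² = 225 − 224 = 1.
  The first convergent with p² − 56·q² = 1 gives the fundamental solution (x₁, y₁) = (15, 2).
Step 2: Apply the recurrence (x_{n+1}, y_{n+1}) = (x₁x_n + 56y₁y_n, x₁y_n + y₁x_n) repeatedly.
  From (x_1, y_1) = (15, 2): x_2 = 15·15 + 56·2·2 = 449; y_2 = 15·2 + 2·15 = 60.
  From (x_2, y_2) = (449, 60): x_3 = 15·449 + 56·2·60 = 13455; y_3 = 15·60 + 2·449 = 1798.
  From (x_3, y_3) = (13455, 1798): x_4 = 15·13455 + 56·2·1798 = 403201; y_4 = 15·1798 + 2·13455 = 53880.
Step 3: Verify x_4² - 56·y_4² = 162571046401 - 162571046400 = 1 (should be 1). ✓

(x_1, y_1) = (15, 2); (x_4, y_4) = (403201, 53880).


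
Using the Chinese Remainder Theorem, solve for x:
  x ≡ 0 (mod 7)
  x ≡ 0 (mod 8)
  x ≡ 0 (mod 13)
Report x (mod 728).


Moduli 7, 8, 13 are pairwise coprime; by CRT there is a unique solution modulo M = 7 · 8 · 13 = 728.
Solve pairwise, accumulating the modulus:
  Start with x ≡ 0 (mod 7).
  Combine with x ≡ 0 (mod 8): since gcd(7, 8) = 1, we get a unique residue mod 56.
    Write x = 0 + 7·t and substitute into x ≡ 0 (mod 8): 7·t ≡ 0 − 0 = 0 (mod 8).
    The inverse of 7 mod 8 is 7 (since 7·7 = 49 = 6·8 + 1), so t ≡ 7·0 = 0 ≡ 0 (mod 8).
    Then x = 0 + 7·0 = 0, valid modulo lcm(7, 8) = 56: x ≡ 0 (mod 56).
  Combine with x ≡ 0 (mod 13): since gcd(56, 13) = 1, we get a unique residue mod 728.
    Write x = 0 + 56·t and substitute into x ≡ 0 (mod 13): 56·t ≡ 0 − 0 = 0 (mod 13).
    Reduce coefficients mod 13: 4·t ≡ 0 (mod 13).
    The inverse of 4 mod 13 is 10 (since 4·10 = 40 = 3·13 + 1), so t ≡ 10·0 = 0 ≡ 0 (mod 13).
    Then x = 0 + 56·0 = 0, valid modulo lcm(56, 13) = 728: x ≡ 0 (mod 728).
Verify: 0 mod 7 = 0 ✓, 0 mod 8 = 0 ✓, 0 mod 13 = 0 ✓.

x ≡ 0 (mod 728).


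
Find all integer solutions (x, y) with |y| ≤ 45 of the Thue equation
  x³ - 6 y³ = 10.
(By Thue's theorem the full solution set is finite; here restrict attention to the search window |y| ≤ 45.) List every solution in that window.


The equation is x³ - 6y³ = 10. For fixed y, x³ = 6·y³ + 10, so a solution requires the RHS to be a perfect cube.
Strategy: iterate y from -45 to 45, compute RHS = 6·y³ + 10, and check whether it is a (positive or negative) perfect cube.
Check small values of y:
  y = 0: RHS = 10 is not a perfect cube.
  y = 1: RHS = 16 is not a perfect cube.
  y = -1: RHS = 4 is not a perfect cube.
  y = 2: RHS = 58 is not a perfect cube.
  y = -2: RHS = -38 is not a perfect cube.
  y = 3: RHS = 172 is not a perfect cube.
  y = -3: RHS = -152 is not a perfect cube.
Continuing the search up to |y| = 45 finds no solutions either.
No (x, y) in the scanned range satisfies the equation.

No integer solutions with |y| ≤ 45.


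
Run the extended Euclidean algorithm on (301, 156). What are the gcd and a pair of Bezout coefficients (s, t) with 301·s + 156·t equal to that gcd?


Euclidean algorithm on (301, 156) — divide until remainder is 0:
  301 = 1 · 156 + 145
  156 = 1 · 145 + 11
  145 = 13 · 11 + 2
  11 = 5 · 2 + 1
  2 = 2 · 1 + 0
gcd(301, 156) = 1.
Track Bezout coefficients alongside the remainders: start with r₀ = 301 = a·1 + b·0 (s = 1, t = 0) and r₁ = 156 = a·0 + b·1 (s = 0, t = 1); each new remainder r_{k+1} = r_{k-1} − q_k·r_k inherits s_{k+1} = s_{k-1} − q_k·s_k, t_{k+1} = t_{k-1} − q_k·t_k, so r_k = a·s_k + b·t_k at every step:
  q = 1: r = 145, s = 1 − 1·0 = 1, t = 0 − 1·1 = -1  (check: 301·1 + 156·(-1) = 145)
  q = 1: r = 11, s = 0 − 1·1 = -1, t = 1 − 1·(-1) = 2  (check: 301·(-1) + 156·2 = 11)
  q = 13: r = 2, s = 1 − 13·(-1) = 14, t = -1 − 13·2 = -27  (check: 301·14 + 156·(-27) = 2)
  q = 5: r = 1, s = -1 − 5·14 = -71, t = 2 − 5·(-27) = 137  (check: 301·(-71) + 156·137 = 1)
The row with r = 1 (the gcd) gives the Bezout coefficients s = -71, t = 137.
Result: 301 · (-71) + 156 · (137) = 1.

gcd(301, 156) = 1; s = -71, t = 137 (check: 301·(-71) + 156·137 = 1).


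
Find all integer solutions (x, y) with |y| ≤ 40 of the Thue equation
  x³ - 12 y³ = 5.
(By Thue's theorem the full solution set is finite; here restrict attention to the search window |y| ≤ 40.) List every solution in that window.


The equation is x³ - 12y³ = 5. For fixed y, x³ = 12·y³ + 5, so a solution requires the RHS to be a perfect cube.
Strategy: iterate y from -40 to 40, compute RHS = 12·y³ + 5, and check whether it is a (positive or negative) perfect cube.
Check small values of y:
  y = 0: RHS = 5 is not a perfect cube.
  y = 1: RHS = 17 is not a perfect cube.
  y = -1: RHS = -7 is not a perfect cube.
  y = 2: RHS = 101 is not a perfect cube.
  y = -2: RHS = -91 is not a perfect cube.
  y = 3: RHS = 329 is not a perfect cube.
  y = -3: RHS = -319 is not a perfect cube.
Continuing the search up to |y| = 40 finds no solutions either.
No (x, y) in the scanned range satisfies the equation.

No integer solutions with |y| ≤ 40.


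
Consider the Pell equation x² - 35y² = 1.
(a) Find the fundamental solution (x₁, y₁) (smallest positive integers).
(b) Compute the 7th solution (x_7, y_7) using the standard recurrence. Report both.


Step 1: Find the fundamental solution (x₁, y₁) of x² - 35y² = 1.
  Expand √35 as a continued fraction. a₀ = ⌊√35⌋ = 5; iterate m_{k+1} = d_k·a_k − m_k, d_{k+1} = (35 − m_{k+1}²)/d_k, a_{k+1} = ⌊(a₀ + m_{k+1})/d_{k+1}⌋ (starting m₀ = 0, d₀ = 1), with convergents p_k = a_k·p_{k-1} + p_{k-2}, q_k = a_k·q_{k-1} + q_{k-2} (p₋₁ = 1, q₋₁ = 0):
  k = 0: a₀ = 5; p₀/q₀ = 5/1; p₀² − 35·q₀² = 25 − 35 = -10.
  k = 1: m = 5, d = 10, a = ⌊(5 + 5)/10⌋ = 1; p/q = (1·5 + 1)/(1·1 + 0) = 6/1; p² − 35·q² = 36 − 35 = 1.
  The first convergent with p² − 35·q² = 1 gives the fundamental solution (x₁, y₁) = (6, 1).
Step 2: Apply the recurrence (x_{n+1}, y_{n+1}) = (x₁x_n + 35y₁y_n, x₁y_n + y₁x_n) repeatedly.
  From (x_1, y_1) = (6, 1): x_2 = 6·6 + 35·1·1 = 71; y_2 = 6·1 + 1·6 = 12.
  From (x_2, y_2) = (71, 12): x_3 = 6·71 + 35·1·12 = 846; y_3 = 6·12 + 1·71 = 143.
  From (x_3, y_3) = (846, 143): x_4 = 6·846 + 35·1·143 = 10081; y_4 = 6·143 + 1·846 = 1704.
  From (x_4, y_4) = (10081, 1704): x_5 = 6·10081 + 35·1·1704 = 120126; y_5 = 6·1704 + 1·10081 = 20305.
  From (x_5, y_5) = (120126, 20305): x_6 = 6·120126 + 35·1·20305 = 1431431; y_6 = 6·20305 + 1·120126 = 241956.
  From (x_6, y_6) = (1431431, 241956): x_7 = 6·1431431 + 35·1·241956 = 17057046; y_7 = 6·241956 + 1·1431431 = 2883167.
Step 3: Verify x_7² - 35·y_7² = 290942818246116 - 290942818246115 = 1 (should be 1). ✓

(x_1, y_1) = (6, 1); (x_7, y_7) = (17057046, 2883167).


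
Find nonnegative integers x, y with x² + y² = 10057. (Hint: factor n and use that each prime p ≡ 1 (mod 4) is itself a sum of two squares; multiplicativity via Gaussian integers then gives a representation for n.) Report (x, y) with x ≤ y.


Step 1: Factor n = 10057 = 89 · 113.
Step 2: Check the mod-4 condition on each prime factor: 89 ≡ 1 (mod 4), exponent 1; 113 ≡ 1 (mod 4), exponent 1.
All primes ≡ 3 (mod 4) appear to even exponent (or don't appear), so by the two-squares theorem n IS expressible as a sum of two squares.
Step 3: Build a representation. Here n = 89 · 113 is a product of primes ≡ 1 (mod 4). Each prime p ≡ 1 (mod 4) is itself a sum of two squares; find a² by testing p − a² for a perfect square:
  89: 89 − 1² = 88, 89 − 2² = 85, 89 − 3² = 80, 89 − 4² = 73, 89 − 5² = 64 = 8² ⇒ 89 = 5² + 8².
  113: 113 − 1² = 112, 113 − 2² = 109, 113 − 3² = 104, 113 − 4² = 97, 113 − 5² = 88, 113 − 6² = 77, 113 − 7² = 64 = 8² ⇒ 113 = 7² + 8².
  Combine using the Brahmagupta–Fibonacci identity (a² + b²)(c² + d²) = (ac − bd)² + (ad + bc)² = (ac + bd)² + (ad − bc)²:
  89 · 113 = 10057: from (5² + 8²)(7² + 8²), take (5·7 − 8·8, 5·8 + 8·7) = (35 − 64, 40 + 56) = (-29, 96); dropping signs (only squares matter) gives (29, 96); check 29² + 96² = 841 + 9216 = 10057 ✓.
Step 4: Order so x ≤ y and verify: 29² + 96² = 841 + 9216 = 10057 = n. ✓

n = 10057 = 29² + 96² (one valid representation with x ≤ y).


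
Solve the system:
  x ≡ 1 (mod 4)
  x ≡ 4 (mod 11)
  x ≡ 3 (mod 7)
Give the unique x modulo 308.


Moduli 4, 11, 7 are pairwise coprime; by CRT there is a unique solution modulo M = 4 · 11 · 7 = 308.
Solve pairwise, accumulating the modulus:
  Start with x ≡ 1 (mod 4).
  Combine with x ≡ 4 (mod 11): since gcd(4, 11) = 1, we get a unique residue mod 44.
    Write x = 1 + 4·t and substitute into x ≡ 4 (mod 11): 4·t ≡ 4 − 1 = 3 (mod 11).
    The inverse of 4 mod 11 is 3 (since 4·3 = 12 = 1·11 + 1), so t ≡ 3·3 = 9 ≡ 9 (mod 11).
    Then x = 1 + 4·9 = 37, valid modulo lcm(4, 11) = 44: x ≡ 37 (mod 44).
  Combine with x ≡ 3 (mod 7): since gcd(44, 7) = 1, we get a unique residue mod 308.
    Write x = 37 + 44·t and substitute into x ≡ 3 (mod 7): 44·t ≡ 3 − 37 = -34 (mod 7).
    Reduce coefficients mod 7: 2·t ≡ 1 (mod 7).
    The inverse of 2 mod 7 is 4 (since 2·4 = 8 = 1·7 + 1), so t ≡ 4·1 = 4 ≡ 4 (mod 7).
    Then x = 37 + 44·4 = 213, valid modulo lcm(44, 7) = 308: x ≡ 213 (mod 308).
Verify: 213 mod 4 = 1 ✓, 213 mod 11 = 4 ✓, 213 mod 7 = 3 ✓.

x ≡ 213 (mod 308).


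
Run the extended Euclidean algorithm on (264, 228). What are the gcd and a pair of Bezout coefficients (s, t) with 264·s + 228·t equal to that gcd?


Euclidean algorithm on (264, 228) — divide until remainder is 0:
  264 = 1 · 228 + 36
  228 = 6 · 36 + 12
  36 = 3 · 12 + 0
gcd(264, 228) = 12.
Track Bezout coefficients alongside the remainders: start with r₀ = 264 = a·1 + b·0 (s = 1, t = 0) and r₁ = 228 = a·0 + b·1 (s = 0, t = 1); each new remainder r_{k+1} = r_{k-1} − q_k·r_k inherits s_{k+1} = s_{k-1} − q_k·s_k, t_{k+1} = t_{k-1} − q_k·t_k, so r_k = a·s_k + b·t_k at every step:
  q = 1: r = 36, s = 1 − 1·0 = 1, t = 0 − 1·1 = -1  (check: 264·1 + 228·(-1) = 36)
  q = 6: r = 12, s = 0 − 6·1 = -6, t = 1 − 6·(-1) = 7  (check: 264·(-6) + 228·7 = 12)
The row with r = 12 (the gcd) gives the Bezout coefficients s = -6, t = 7.
Result: 264 · (-6) + 228 · (7) = 12.

gcd(264, 228) = 12; s = -6, t = 7 (check: 264·(-6) + 228·7 = 12).


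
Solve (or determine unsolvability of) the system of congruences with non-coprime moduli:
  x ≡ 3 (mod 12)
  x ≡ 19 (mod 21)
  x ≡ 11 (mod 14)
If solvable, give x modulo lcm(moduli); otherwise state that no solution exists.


Moduli 12, 21, 14 are not pairwise coprime, so CRT works modulo lcm(m_i) when all pairwise compatibility conditions hold.
Pairwise compatibility: gcd(m_i, m_j) must divide a_i - a_j for every pair.
Merge one congruence at a time:
  Start: x ≡ 3 (mod 12).
  Combine with x ≡ 19 (mod 21): gcd(12, 21) = 3, and 19 - 3 = 16 is NOT divisible by 3.
    ⇒ system is inconsistent (no integer solution).

No solution (the system is inconsistent).


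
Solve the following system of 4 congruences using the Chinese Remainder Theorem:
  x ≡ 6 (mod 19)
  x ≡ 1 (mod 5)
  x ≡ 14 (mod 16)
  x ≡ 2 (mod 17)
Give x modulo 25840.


Product of moduli M = 19 · 5 · 16 · 17 = 25840.
Merge one congruence at a time:
  Start: x ≡ 6 (mod 19).
  Combine with x ≡ 1 (mod 5); new modulus lcm = 95.
    Write x = 6 + 19·t and substitute into x ≡ 1 (mod 5): 19·t ≡ 1 − 6 = -5 (mod 5).
    Reduce coefficients mod 5: 4·t ≡ 0 (mod 5).
    The inverse of 4 mod 5 is 4 (since 4·4 = 16 = 3·5 + 1), so t ≡ 4·0 = 0 ≡ 0 (mod 5).
    Then x = 6 + 19·0 = 6, valid modulo lcm(19, 5) = 95: x ≡ 6 (mod 95).
  Combine with x ≡ 14 (mod 16); new modulus lcm = 1520.
    Write x = 6 + 95·t and substitute into x ≡ 14 (mod 16): 95·t ≡ 14 − 6 = 8 (mod 16).
    Reduce coefficients mod 16: 15·t ≡ 8 (mod 16).
    The inverse of 15 mod 16 is 15 (since 15·15 = 225 = 14·16 + 1), so t ≡ 15·8 = 120 ≡ 8 (mod 16).
    Then x = 6 + 95·8 = 766, valid modulo lcm(95, 16) = 1520: x ≡ 766 (mod 1520).
  Combine with x ≡ 2 (mod 17); new modulus lcm = 25840.
    Write x = 766 + 1520·t and substitute into x ≡ 2 (mod 17): 1520·t ≡ 2 − 766 = -764 (mod 17).
    Reduce coefficients mod 17: 7·t ≡ 1 (mod 17).
    The inverse of 7 mod 17 is 5 (since 7·5 = 35 = 2·17 + 1), so t ≡ 5·1 = 5 ≡ 5 (mod 17).
    Then x = 766 + 1520·5 = 8366, valid modulo lcm(1520, 17) = 25840: x ≡ 8366 (mod 25840).
Verify against each original: 8366 mod 19 = 6, 8366 mod 5 = 1, 8366 mod 16 = 14, 8366 mod 17 = 2.

x ≡ 8366 (mod 25840).


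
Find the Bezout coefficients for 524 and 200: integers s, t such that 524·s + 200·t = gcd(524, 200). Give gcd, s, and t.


Euclidean algorithm on (524, 200) — divide until remainder is 0:
  524 = 2 · 200 + 124
  200 = 1 · 124 + 76
  124 = 1 · 76 + 48
  76 = 1 · 48 + 28
  48 = 1 · 28 + 20
  28 = 1 · 20 + 8
  20 = 2 · 8 + 4
  8 = 2 · 4 + 0
gcd(524, 200) = 4.
Track Bezout coefficients alongside the remainders: start with r₀ = 524 = a·1 + b·0 (s = 1, t = 0) and r₁ = 200 = a·0 + b·1 (s = 0, t = 1); each new remainder r_{k+1} = r_{k-1} − q_k·r_k inherits s_{k+1} = s_{k-1} − q_k·s_k, t_{k+1} = t_{k-1} − q_k·t_k, so r_k = a·s_k + b·t_k at every step:
  q = 2: r = 124, s = 1 − 2·0 = 1, t = 0 − 2·1 = -2  (check: 524·1 + 200·(-2) = 124)
  q = 1: r = 76, s = 0 − 1·1 = -1, t = 1 − 1·(-2) = 3  (check: 524·(-1) + 200·3 = 76)
  q = 1: r = 48, s = 1 − 1·(-1) = 2, t = -2 − 1·3 = -5  (check: 524·2 + 200·(-5) = 48)
  q = 1: r = 28, s = -1 − 1·2 = -3, t = 3 − 1·(-5) = 8  (check: 524·(-3) + 200·8 = 28)
  q = 1: r = 20, s = 2 − 1·(-3) = 5, t = -5 − 1·8 = -13  (check: 524·5 + 200·(-13) = 20)
  q = 1: r = 8, s = -3 − 1·5 = -8, t = 8 − 1·(-13) = 21  (check: 524·(-8) + 200·21 = 8)
  q = 2: r = 4, s = 5 − 2·(-8) = 21, t = -13 − 2·21 = -55  (check: 524·21 + 200·(-55) = 4)
The row with r = 4 (the gcd) gives the Bezout coefficients s = 21, t = -55.
Result: 524 · (21) + 200 · (-55) = 4.

gcd(524, 200) = 4; s = 21, t = -55 (check: 524·21 + 200·(-55) = 4).


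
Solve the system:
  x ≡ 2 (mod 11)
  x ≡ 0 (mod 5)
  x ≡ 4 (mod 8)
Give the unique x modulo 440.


Moduli 11, 5, 8 are pairwise coprime; by CRT there is a unique solution modulo M = 11 · 5 · 8 = 440.
Solve pairwise, accumulating the modulus:
  Start with x ≡ 2 (mod 11).
  Combine with x ≡ 0 (mod 5): since gcd(11, 5) = 1, we get a unique residue mod 55.
    Write x = 2 + 11·t and substitute into x ≡ 0 (mod 5): 11·t ≡ 0 − 2 = -2 (mod 5).
    Reduce coefficients mod 5: 1·t ≡ 3 (mod 5).
    So t ≡ 3 (mod 5).
    Then x = 2 + 11·3 = 35, valid modulo lcm(11, 5) = 55: x ≡ 35 (mod 55).
  Combine with x ≡ 4 (mod 8): since gcd(55, 8) = 1, we get a unique residue mod 440.
    Write x = 35 + 55·t and substitute into x ≡ 4 (mod 8): 55·t ≡ 4 − 35 = -31 (mod 8).
    Reduce coefficients mod 8: 7·t ≡ 1 (mod 8).
    The inverse of 7 mod 8 is 7 (since 7·7 = 49 = 6·8 + 1), so t ≡ 7·1 = 7 ≡ 7 (mod 8).
    Then x = 35 + 55·7 = 420, valid modulo lcm(55, 8) = 440: x ≡ 420 (mod 440).
Verify: 420 mod 11 = 2 ✓, 420 mod 5 = 0 ✓, 420 mod 8 = 4 ✓.

x ≡ 420 (mod 440).


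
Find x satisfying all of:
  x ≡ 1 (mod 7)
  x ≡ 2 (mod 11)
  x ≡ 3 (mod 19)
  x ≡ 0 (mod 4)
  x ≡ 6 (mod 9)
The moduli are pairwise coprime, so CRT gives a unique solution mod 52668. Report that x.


Product of moduli M = 7 · 11 · 19 · 4 · 9 = 52668.
Merge one congruence at a time:
  Start: x ≡ 1 (mod 7).
  Combine with x ≡ 2 (mod 11); new modulus lcm = 77.
    Write x = 1 + 7·t and substitute into x ≡ 2 (mod 11): 7·t ≡ 2 − 1 = 1 (mod 11).
    The inverse of 7 mod 11 is 8 (since 7·8 = 56 = 5·11 + 1), so t ≡ 8·1 = 8 ≡ 8 (mod 11).
    Then x = 1 + 7·8 = 57, valid modulo lcm(7, 11) = 77: x ≡ 57 (mod 77).
  Combine with x ≡ 3 (mod 19); new modulus lcm = 1463.
    Write x = 57 + 77·t and substitute into x ≡ 3 (mod 19): 77·t ≡ 3 − 57 = -54 (mod 19).
    Reduce coefficients mod 19: 1·t ≡ 3 (mod 19).
    So t ≡ 3 (mod 19).
    Then x = 57 + 77·3 = 288, valid modulo lcm(77, 19) = 1463: x ≡ 288 (mod 1463).
  Combine with x ≡ 0 (mod 4); new modulus lcm = 5852.
    Write x = 288 + 1463·t and substitute into x ≡ 0 (mod 4): 1463·t ≡ 0 − 288 = -288 (mod 4).
    Reduce coefficients mod 4: 3·t ≡ 0 (mod 4).
    The inverse of 3 mod 4 is 3 (since 3·3 = 9 = 2·4 + 1), so t ≡ 3·0 = 0 ≡ 0 (mod 4).
    Then x = 288 + 1463·0 = 288, valid modulo lcm(1463, 4) = 5852: x ≡ 288 (mod 5852).
  Combine with x ≡ 6 (mod 9); new modulus lcm = 52668.
    Write x = 288 + 5852·t and substitute into x ≡ 6 (mod 9): 5852·t ≡ 6 − 288 = -282 (mod 9).
    Reduce coefficients mod 9: 2·t ≡ 6 (mod 9).
    The inverse of 2 mod 9 is 5 (since 2·5 = 10 = 1·9 + 1), so t ≡ 5·6 = 30 ≡ 3 (mod 9).
    Then x = 288 + 5852·3 = 17844, valid modulo lcm(5852, 9) = 52668: x ≡ 17844 (mod 52668).
Verify against each original: 17844 mod 7 = 1, 17844 mod 11 = 2, 17844 mod 19 = 3, 17844 mod 4 = 0, 17844 mod 9 = 6.

x ≡ 17844 (mod 52668).


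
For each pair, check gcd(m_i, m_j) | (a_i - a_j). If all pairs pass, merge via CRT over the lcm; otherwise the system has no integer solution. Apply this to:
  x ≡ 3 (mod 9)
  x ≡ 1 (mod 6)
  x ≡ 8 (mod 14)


Moduli 9, 6, 14 are not pairwise coprime, so CRT works modulo lcm(m_i) when all pairwise compatibility conditions hold.
Pairwise compatibility: gcd(m_i, m_j) must divide a_i - a_j for every pair.
Merge one congruence at a time:
  Start: x ≡ 3 (mod 9).
  Combine with x ≡ 1 (mod 6): gcd(9, 6) = 3, and 1 - 3 = -2 is NOT divisible by 3.
    ⇒ system is inconsistent (no integer solution).

No solution (the system is inconsistent).


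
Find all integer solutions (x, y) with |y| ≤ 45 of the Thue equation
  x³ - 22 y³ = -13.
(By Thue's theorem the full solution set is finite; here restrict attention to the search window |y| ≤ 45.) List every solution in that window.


The equation is x³ - 22y³ = -13. For fixed y, x³ = 22·y³ − 13, so a solution requires the RHS to be a perfect cube.
Strategy: iterate y from -45 to 45, compute RHS = 22·y³ − 13, and check whether it is a (positive or negative) perfect cube.
Check small values of y:
  y = 0: RHS = -13 is not a perfect cube.
  y = 1: RHS = 9 is not a perfect cube.
  y = -1: RHS = -35 is not a perfect cube.
  y = 2: RHS = 163 is not a perfect cube.
  y = -2: RHS = -189 is not a perfect cube.
  y = 3: RHS = 581 is not a perfect cube.
  y = -3: RHS = -607 is not a perfect cube.
Continuing the search up to |y| = 45 finds no solutions either.
No (x, y) in the scanned range satisfies the equation.

No integer solutions with |y| ≤ 45.


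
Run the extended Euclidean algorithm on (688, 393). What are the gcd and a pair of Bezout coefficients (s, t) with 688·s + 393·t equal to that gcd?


Euclidean algorithm on (688, 393) — divide until remainder is 0:
  688 = 1 · 393 + 295
  393 = 1 · 295 + 98
  295 = 3 · 98 + 1
  98 = 98 · 1 + 0
gcd(688, 393) = 1.
Track Bezout coefficients alongside the remainders: start with r₀ = 688 = a·1 + b·0 (s = 1, t = 0) and r₁ = 393 = a·0 + b·1 (s = 0, t = 1); each new remainder r_{k+1} = r_{k-1} − q_k·r_k inherits s_{k+1} = s_{k-1} − q_k·s_k, t_{k+1} = t_{k-1} − q_k·t_k, so r_k = a·s_k + b·t_k at every step:
  q = 1: r = 295, s = 1 − 1·0 = 1, t = 0 − 1·1 = -1  (check: 688·1 + 393·(-1) = 295)
  q = 1: r = 98, s = 0 − 1·1 = -1, t = 1 − 1·(-1) = 2  (check: 688·(-1) + 393·2 = 98)
  q = 3: r = 1, s = 1 − 3·(-1) = 4, t = -1 − 3·2 = -7  (check: 688·4 + 393·(-7) = 1)
The row with r = 1 (the gcd) gives the Bezout coefficients s = 4, t = -7.
Result: 688 · (4) + 393 · (-7) = 1.

gcd(688, 393) = 1; s = 4, t = -7 (check: 688·4 + 393·(-7) = 1).


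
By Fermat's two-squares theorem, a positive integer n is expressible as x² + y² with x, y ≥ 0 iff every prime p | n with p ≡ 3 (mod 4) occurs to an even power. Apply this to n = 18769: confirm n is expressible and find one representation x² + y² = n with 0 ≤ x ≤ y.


Step 1: Factor n = 18769 = 137^2.
Step 2: Check the mod-4 condition on each prime factor: 137 ≡ 1 (mod 4), exponent 2.
All primes ≡ 3 (mod 4) appear to even exponent (or don't appear), so by the two-squares theorem n IS expressible as a sum of two squares.
Step 3: Build a representation. Here n = 137 · 137 is a product of primes ≡ 1 (mod 4). Each prime p ≡ 1 (mod 4) is itself a sum of two squares; find a² by testing p − a² for a perfect square:
  137: 137 − 1² = 136, 137 − 2² = 133, 137 − 3² = 128, 137 − 4² = 121 = 11² ⇒ 137 = 4² + 11².
  Combine using the Brahmagupta–Fibonacci identity (a² + b²)(c² + d²) = (ac − bd)² + (ad + bc)² = (ac + bd)² + (ad − bc)²:
  137 · 137 = 18769: from (4² + 11²)(4² + 11²), take (4·4 − 11·11, 4·11 + 11·4) = (16 − 121, 44 + 44) = (-105, 88); dropping signs (only squares matter) gives (105, 88); check 105² + 88² = 11025 + 7744 = 18769 ✓.
Step 4: Order so x ≤ y and verify: 88² + 105² = 7744 + 11025 = 18769 = n. ✓

n = 18769 = 88² + 105² (one valid representation with x ≤ y).


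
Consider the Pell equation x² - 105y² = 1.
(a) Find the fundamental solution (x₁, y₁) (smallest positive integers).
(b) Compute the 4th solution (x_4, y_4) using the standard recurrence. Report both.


Step 1: Find the fundamental solution (x₁, y₁) of x² - 105y² = 1.
  Expand √105 as a continued fraction. a₀ = ⌊√105⌋ = 10; iterate m_{k+1} = d_k·a_k − m_k, d_{k+1} = (105 − m_{k+1}²)/d_k, a_{k+1} = ⌊(a₀ + m_{k+1})/d_{k+1}⌋ (starting m₀ = 0, d₀ = 1), with convergents p_k = a_k·p_{k-1} + p_{k-2}, q_k = a_k·q_{k-1} + q_{k-2} (p₋₁ = 1, q₋₁ = 0):
  k = 0: a₀ = 10; p₀/q₀ = 10/1; p₀² − 105·q₀² = 100 − 105 = -5.
  k = 1: m = 10, d = 5, a = ⌊(10 + 10)/5⌋ = 4; p/q = (4·10 + 1)/(4·1 + 0) = 41/4; p² − 105·q² = 1681 − 1680 = 1.
  The first convergent with p² − 105·q² = 1 gives the fundamental solution (x₁, y₁) = (41, 4).
Step 2: Apply the recurrence (x_{n+1}, y_{n+1}) = (x₁x_n + 105y₁y_n, x₁y_n + y₁x_n) repeatedly.
  From (x_1, y_1) = (41, 4): x_2 = 41·41 + 105·4·4 = 3361; y_2 = 41·4 + 4·41 = 328.
  From (x_2, y_2) = (3361, 328): x_3 = 41·3361 + 105·4·328 = 275561; y_3 = 41·328 + 4·3361 = 26892.
  From (x_3, y_3) = (275561, 26892): x_4 = 41·275561 + 105·4·26892 = 22592641; y_4 = 41·26892 + 4·275561 = 2204816.
Step 3: Verify x_4² - 105·y_4² = 510427427354881 - 510427427354880 = 1 (should be 1). ✓

(x_1, y_1) = (41, 4); (x_4, y_4) = (22592641, 2204816).


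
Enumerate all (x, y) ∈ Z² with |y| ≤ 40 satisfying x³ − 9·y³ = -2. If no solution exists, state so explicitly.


The equation is x³ - 9y³ = -2. For fixed y, x³ = 9·y³ − 2, so a solution requires the RHS to be a perfect cube.
Strategy: iterate y from -40 to 40, compute RHS = 9·y³ − 2, and check whether it is a (positive or negative) perfect cube.
Check small values of y:
  y = 0: RHS = -2 is not a perfect cube.
  y = 1: RHS = 7 is not a perfect cube.
  y = -1: RHS = -11 is not a perfect cube.
  y = 2: RHS = 70 is not a perfect cube.
  y = -2: RHS = -74 is not a perfect cube.
  y = 3: RHS = 241 is not a perfect cube.
  y = -3: RHS = -245 is not a perfect cube.
Continuing the search up to |y| = 40 finds no solutions either.
No (x, y) in the scanned range satisfies the equation.

No integer solutions with |y| ≤ 40.


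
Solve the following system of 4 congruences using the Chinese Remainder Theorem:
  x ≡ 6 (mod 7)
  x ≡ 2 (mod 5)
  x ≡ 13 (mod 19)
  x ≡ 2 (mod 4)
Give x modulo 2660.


Product of moduli M = 7 · 5 · 19 · 4 = 2660.
Merge one congruence at a time:
  Start: x ≡ 6 (mod 7).
  Combine with x ≡ 2 (mod 5); new modulus lcm = 35.
    Write x = 6 + 7·t and substitute into x ≡ 2 (mod 5): 7·t ≡ 2 − 6 = -4 (mod 5).
    Reduce coefficients mod 5: 2·t ≡ 1 (mod 5).
    The inverse of 2 mod 5 is 3 (since 2·3 = 6 = 1·5 + 1), so t ≡ 3·1 = 3 ≡ 3 (mod 5).
    Then x = 6 + 7·3 = 27, valid modulo lcm(7, 5) = 35: x ≡ 27 (mod 35).
  Combine with x ≡ 13 (mod 19); new modulus lcm = 665.
    Write x = 27 + 35·t and substitute into x ≡ 13 (mod 19): 35·t ≡ 13 − 27 = -14 (mod 19).
    Reduce coefficients mod 19: 16·t ≡ 5 (mod 19).
    The inverse of 16 mod 19 is 6 (since 16·6 = 96 = 5·19 + 1), so t ≡ 6·5 = 30 ≡ 11 (mod 19).
    Then x = 27 + 35·11 = 412, valid modulo lcm(35, 19) = 665: x ≡ 412 (mod 665).
  Combine with x ≡ 2 (mod 4); new modulus lcm = 2660.
    Write x = 412 + 665·t and substitute into x ≡ 2 (mod 4): 665·t ≡ 2 − 412 = -410 (mod 4).
    Reduce coefficients mod 4: 1·t ≡ 2 (mod 4).
    So t ≡ 2 (mod 4).
    Then x = 412 + 665·2 = 1742, valid modulo lcm(665, 4) = 2660: x ≡ 1742 (mod 2660).
Verify against each original: 1742 mod 7 = 6, 1742 mod 5 = 2, 1742 mod 19 = 13, 1742 mod 4 = 2.

x ≡ 1742 (mod 2660).


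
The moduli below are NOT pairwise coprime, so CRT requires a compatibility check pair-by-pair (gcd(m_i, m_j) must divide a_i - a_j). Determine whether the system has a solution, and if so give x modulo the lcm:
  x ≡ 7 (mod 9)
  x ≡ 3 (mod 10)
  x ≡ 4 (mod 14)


Moduli 9, 10, 14 are not pairwise coprime, so CRT works modulo lcm(m_i) when all pairwise compatibility conditions hold.
Pairwise compatibility: gcd(m_i, m_j) must divide a_i - a_j for every pair.
Merge one congruence at a time:
  Start: x ≡ 7 (mod 9).
  Combine with x ≡ 3 (mod 10): gcd(9, 10) = 1; 3 - 7 = -4, which IS divisible by 1, so compatible.
    Write x = 7 + 9·t and substitute into x ≡ 3 (mod 10): 9·t ≡ 3 − 7 = -4 (mod 10).
    Reduce coefficients mod 10: 9·t ≡ 6 (mod 10).
    The inverse of 9 mod 10 is 9 (since 9·9 = 81 = 8·10 + 1), so t ≡ 9·6 = 54 ≡ 4 (mod 10).
    Then x = 7 + 9·4 = 43, valid modulo lcm(9, 10) = 90: x ≡ 43 (mod 90).
  Combine with x ≡ 4 (mod 14): gcd(90, 14) = 2, and 4 - 43 = -39 is NOT divisible by 2.
    ⇒ system is inconsistent (no integer solution).

No solution (the system is inconsistent).


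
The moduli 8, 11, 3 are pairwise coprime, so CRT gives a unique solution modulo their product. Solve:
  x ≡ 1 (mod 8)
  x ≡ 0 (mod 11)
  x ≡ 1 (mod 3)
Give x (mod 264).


Moduli 8, 11, 3 are pairwise coprime; by CRT there is a unique solution modulo M = 8 · 11 · 3 = 264.
Solve pairwise, accumulating the modulus:
  Start with x ≡ 1 (mod 8).
  Combine with x ≡ 0 (mod 11): since gcd(8, 11) = 1, we get a unique residue mod 88.
    Write x = 1 + 8·t and substitute into x ≡ 0 (mod 11): 8·t ≡ 0 − 1 = -1 (mod 11).
    Reduce coefficients mod 11: 8·t ≡ 10 (mod 11).
    The inverse of 8 mod 11 is 7 (since 8·7 = 56 = 5·11 + 1), so t ≡ 7·10 = 70 ≡ 4 (mod 11).
    Then x = 1 + 8·4 = 33, valid modulo lcm(8, 11) = 88: x ≡ 33 (mod 88).
  Combine with x ≡ 1 (mod 3): since gcd(88, 3) = 1, we get a unique residue mod 264.
    Write x = 33 + 88·t and substitute into x ≡ 1 (mod 3): 88·t ≡ 1 − 33 = -32 (mod 3).
    Reduce coefficients mod 3: 1·t ≡ 1 (mod 3).
    So t ≡ 1 (mod 3).
    Then x = 33 + 88·1 = 121, valid modulo lcm(88, 3) = 264: x ≡ 121 (mod 264).
Verify: 121 mod 8 = 1 ✓, 121 mod 11 = 0 ✓, 121 mod 3 = 1 ✓.

x ≡ 121 (mod 264).


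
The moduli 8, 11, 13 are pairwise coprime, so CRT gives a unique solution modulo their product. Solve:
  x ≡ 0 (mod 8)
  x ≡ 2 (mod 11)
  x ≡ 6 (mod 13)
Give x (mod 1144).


Moduli 8, 11, 13 are pairwise coprime; by CRT there is a unique solution modulo M = 8 · 11 · 13 = 1144.
Solve pairwise, accumulating the modulus:
  Start with x ≡ 0 (mod 8).
  Combine with x ≡ 2 (mod 11): since gcd(8, 11) = 1, we get a unique residue mod 88.
    Write x = 0 + 8·t and substitute into x ≡ 2 (mod 11): 8·t ≡ 2 − 0 = 2 (mod 11).
    The inverse of 8 mod 11 is 7 (since 8·7 = 56 = 5·11 + 1), so t ≡ 7·2 = 14 ≡ 3 (mod 11).
    Then x = 0 + 8·3 = 24, valid modulo lcm(8, 11) = 88: x ≡ 24 (mod 88).
  Combine with x ≡ 6 (mod 13): since gcd(88, 13) = 1, we get a unique residue mod 1144.
    Write x = 24 + 88·t and substitute into x ≡ 6 (mod 13): 88·t ≡ 6 − 24 = -18 (mod 13).
    Reduce coefficients mod 13: 10·t ≡ 8 (mod 13).
    The inverse of 10 mod 13 is 4 (since 10·4 = 40 = 3·13 + 1), so t ≡ 4·8 = 32 ≡ 6 (mod 13).
    Then x = 24 + 88·6 = 552, valid modulo lcm(88, 13) = 1144: x ≡ 552 (mod 1144).
Verify: 552 mod 8 = 0 ✓, 552 mod 11 = 2 ✓, 552 mod 13 = 6 ✓.

x ≡ 552 (mod 1144).
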